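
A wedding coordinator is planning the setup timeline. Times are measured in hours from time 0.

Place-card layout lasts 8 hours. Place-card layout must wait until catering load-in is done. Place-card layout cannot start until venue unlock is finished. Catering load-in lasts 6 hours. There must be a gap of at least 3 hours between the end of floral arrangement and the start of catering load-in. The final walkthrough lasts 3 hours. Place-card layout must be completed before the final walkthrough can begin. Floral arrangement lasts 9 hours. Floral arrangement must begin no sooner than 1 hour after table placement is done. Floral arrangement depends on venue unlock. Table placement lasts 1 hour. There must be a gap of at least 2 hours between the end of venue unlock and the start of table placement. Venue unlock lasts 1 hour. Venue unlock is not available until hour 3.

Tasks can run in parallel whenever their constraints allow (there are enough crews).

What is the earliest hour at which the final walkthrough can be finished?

37

Venue unlock waits on its own release at hour 3, so it starts at hour 3 and finishes at 3 + 1 = hour 4.
Table placement waits on venue unlock (finishes hour 4, plus 2-hour gap → hour 6), so it starts at hour 6 and finishes at 6 + 1 = hour 7.
Floral arrangement cannot start until table placement (finishes hour 7, plus 1-hour gap → hour 8); venue unlock (finishes hour 4). The controlling bound is hour 8, so floral arrangement finishes at 8 + 9 = hour 17.
After floral arrangement (finishes hour 17, plus 3-hour gap → hour 20), catering load-in can start at hour 20 and finishes at hour 26.
Place-card layout needs all of catering load-in (finishes hour 26); venue unlock (finishes hour 4). That puts its earliest start at hour 26; it finishes at 26 + 8 = hour 34.
The final walkthrough waits on place-card layout (finishes hour 34), so it starts at hour 34 and finishes at 34 + 3 = hour 37.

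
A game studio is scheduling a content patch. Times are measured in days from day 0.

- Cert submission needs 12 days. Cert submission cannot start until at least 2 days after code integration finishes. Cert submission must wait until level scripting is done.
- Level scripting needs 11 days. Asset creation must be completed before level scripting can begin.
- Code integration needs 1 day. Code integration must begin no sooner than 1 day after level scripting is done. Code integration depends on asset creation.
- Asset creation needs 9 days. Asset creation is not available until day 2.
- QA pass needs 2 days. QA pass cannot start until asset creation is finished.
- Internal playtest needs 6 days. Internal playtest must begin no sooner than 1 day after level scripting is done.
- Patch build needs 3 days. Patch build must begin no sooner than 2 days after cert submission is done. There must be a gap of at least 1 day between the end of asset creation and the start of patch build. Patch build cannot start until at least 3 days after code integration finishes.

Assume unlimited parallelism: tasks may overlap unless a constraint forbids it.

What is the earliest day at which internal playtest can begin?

Asset creation cannot begin until its own release at day 2. It runs from day 2 to 2 + 9 = day 11.
Level scripting waits on asset creation (finishes day 11), so it starts at day 11 and finishes at 11 + 11 = day 22.
Internal playtest waits on level scripting (finishes day 22, plus 1-day gap → day 23), so the earliest it can start is day 23.

23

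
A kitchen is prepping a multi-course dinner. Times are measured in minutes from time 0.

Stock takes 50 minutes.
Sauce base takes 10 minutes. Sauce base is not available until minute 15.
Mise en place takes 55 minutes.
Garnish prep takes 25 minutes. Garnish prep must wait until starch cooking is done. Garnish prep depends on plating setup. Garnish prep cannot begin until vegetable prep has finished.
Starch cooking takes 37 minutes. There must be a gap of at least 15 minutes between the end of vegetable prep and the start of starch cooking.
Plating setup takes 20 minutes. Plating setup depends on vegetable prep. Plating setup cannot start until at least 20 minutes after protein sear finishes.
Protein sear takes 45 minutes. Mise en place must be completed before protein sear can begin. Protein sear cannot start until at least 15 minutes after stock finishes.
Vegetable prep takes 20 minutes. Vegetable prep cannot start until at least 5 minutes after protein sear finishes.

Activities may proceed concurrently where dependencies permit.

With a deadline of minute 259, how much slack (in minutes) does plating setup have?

79

Stock can start immediately at minute 0; it finishes at minute 50.
Mise en place can start immediately at minute 0; it finishes at minute 55.
Protein sear has to wait for mise en place (finishes minute 55); stock (finishes minute 50, plus 15-minute gap → minute 65). The latest of these is minute 65, so protein sear runs minute 65 to 65 + 45 = minute 110.
Vegetable prep cannot begin until protein sear (finishes minute 110, plus 5-minute gap → minute 115). It runs from minute 115 to 115 + 20 = minute 135.
Plating setup needs all of vegetable prep (finishes minute 135); protein sear (finishes minute 110, plus 20-minute gap → minute 130). That puts its earliest start at minute 135; it finishes at 135 + 20 = minute 155.

Working backward from the deadline:
Garnish prep must finish by minute 259; it takes 25 minutes, so it must start by 259 − 25 = minute 234.
Plating setup must finish before garnish prep (must start by minute 234). With a 20-minute duration, plating setup must start by 234 − 20 = minute 214.
So plating setup can start as early as minute 135 and as late as minute 214, giving 214 − 135 = 79 minutes of slack.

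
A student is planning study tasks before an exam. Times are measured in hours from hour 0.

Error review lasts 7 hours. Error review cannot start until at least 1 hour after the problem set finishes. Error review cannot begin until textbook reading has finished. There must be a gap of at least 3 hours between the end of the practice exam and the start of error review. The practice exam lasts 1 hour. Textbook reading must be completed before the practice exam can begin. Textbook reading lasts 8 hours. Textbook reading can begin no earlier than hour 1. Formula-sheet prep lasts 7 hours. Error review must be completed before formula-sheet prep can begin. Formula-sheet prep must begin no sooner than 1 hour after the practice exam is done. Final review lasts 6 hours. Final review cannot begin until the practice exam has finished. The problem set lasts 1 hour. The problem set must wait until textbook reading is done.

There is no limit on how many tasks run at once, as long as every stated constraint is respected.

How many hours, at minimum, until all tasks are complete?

After its own release at hour 1, textbook reading can start at hour 1 and finishes at hour 9.
The practice exam cannot begin until textbook reading (finishes hour 9). It runs from hour 9 to 9 + 1 = hour 10.
Final review cannot begin until the practice exam (finishes hour 10). It runs from hour 10 to 10 + 6 = hour 16.
After textbook reading (finishes hour 9), the problem set can start at hour 9 and finishes at hour 10.
Error review cannot start until the problem set (finishes hour 10, plus 1-hour gap → hour 11); textbook reading (finishes hour 9); the practice exam (finishes hour 10, plus 3-hour gap → hour 13). The controlling bound is hour 13, so error review finishes at 13 + 7 = hour 20.
For formula-sheet prep: error review (finishes hour 20); the practice exam (finishes hour 10, plus 1-hour gap → hour 11). Taking the maximum gives a start of hour 20, and it finishes at 20 + 7 = hour 27.
All tasks are finished once the last one completes. Finish times: Textbook reading at 9, The problem set at 10, The practice exam at 10, Error review at 20, Formula-sheet prep at 27, Final review at 16. The latest is hour 27.

27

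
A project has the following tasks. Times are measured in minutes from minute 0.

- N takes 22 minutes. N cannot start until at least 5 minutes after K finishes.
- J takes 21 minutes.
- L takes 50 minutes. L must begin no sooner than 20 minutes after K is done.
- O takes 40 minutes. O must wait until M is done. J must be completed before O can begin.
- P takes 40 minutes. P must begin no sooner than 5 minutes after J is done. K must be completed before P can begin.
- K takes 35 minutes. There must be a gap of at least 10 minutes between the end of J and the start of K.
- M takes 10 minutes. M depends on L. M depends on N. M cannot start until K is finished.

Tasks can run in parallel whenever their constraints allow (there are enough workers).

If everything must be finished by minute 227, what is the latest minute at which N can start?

155

To finish by minute 227, O (duration 40) must start no later than minute 187.
M has to be done before O (must start by minute 187). That means finishing by minute 187, i.e. starting by 187 − 10 = minute 177.
N must finish before M (must start by minute 177). With a 22-minute duration, N must start by 177 − 22 = minute 155.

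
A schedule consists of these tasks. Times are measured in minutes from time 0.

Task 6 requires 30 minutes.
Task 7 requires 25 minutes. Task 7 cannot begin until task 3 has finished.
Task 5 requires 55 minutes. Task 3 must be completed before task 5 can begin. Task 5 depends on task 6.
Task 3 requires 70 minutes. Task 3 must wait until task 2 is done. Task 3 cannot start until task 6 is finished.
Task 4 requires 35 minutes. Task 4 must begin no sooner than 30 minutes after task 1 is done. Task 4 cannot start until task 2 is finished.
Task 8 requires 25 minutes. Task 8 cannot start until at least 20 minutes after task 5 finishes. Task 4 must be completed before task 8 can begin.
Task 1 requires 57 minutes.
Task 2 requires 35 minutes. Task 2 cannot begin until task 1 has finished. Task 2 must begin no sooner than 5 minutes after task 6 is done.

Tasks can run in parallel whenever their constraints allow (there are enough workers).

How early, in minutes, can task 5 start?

162

Nothing blocks task 6, so it runs from minute 0 to minute 30.
Nothing blocks task 1, so it runs from minute 0 to minute 57.
Task 2 cannot start until task 1 (finishes minute 57); task 6 (finishes minute 30, plus 5-minute gap → minute 35). The controlling bound is minute 57, so task 2 finishes at 57 + 35 = minute 92.
Task 3 cannot start until task 2 (finishes minute 92); task 6 (finishes minute 30). The controlling bound is minute 92, so task 3 finishes at 92 + 70 = minute 162.
Task 5 waits on task 3 (finishes minute 162); task 6 (finishes minute 30). The latest of these is minute 162, which is the earliest task 5 can start.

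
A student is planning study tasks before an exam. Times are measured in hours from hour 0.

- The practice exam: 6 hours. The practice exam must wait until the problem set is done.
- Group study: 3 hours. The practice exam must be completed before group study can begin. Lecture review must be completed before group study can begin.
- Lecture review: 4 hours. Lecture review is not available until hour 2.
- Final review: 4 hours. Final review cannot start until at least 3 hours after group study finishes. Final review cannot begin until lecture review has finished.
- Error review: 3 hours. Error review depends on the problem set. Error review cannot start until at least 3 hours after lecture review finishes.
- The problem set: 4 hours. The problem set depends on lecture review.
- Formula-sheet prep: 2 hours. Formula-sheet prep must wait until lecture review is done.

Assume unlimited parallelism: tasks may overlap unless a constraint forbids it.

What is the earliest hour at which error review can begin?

10

Lecture review cannot begin until its own release at hour 2. It runs from hour 2 to 2 + 4 = hour 6.
After lecture review (finishes hour 6), the problem set can start at hour 6 and finishes at hour 10.
Error review waits on the problem set (finishes hour 10); lecture review (finishes hour 6, plus 3-hour gap → hour 9). The latest of these is hour 10, which is the earliest error review can start.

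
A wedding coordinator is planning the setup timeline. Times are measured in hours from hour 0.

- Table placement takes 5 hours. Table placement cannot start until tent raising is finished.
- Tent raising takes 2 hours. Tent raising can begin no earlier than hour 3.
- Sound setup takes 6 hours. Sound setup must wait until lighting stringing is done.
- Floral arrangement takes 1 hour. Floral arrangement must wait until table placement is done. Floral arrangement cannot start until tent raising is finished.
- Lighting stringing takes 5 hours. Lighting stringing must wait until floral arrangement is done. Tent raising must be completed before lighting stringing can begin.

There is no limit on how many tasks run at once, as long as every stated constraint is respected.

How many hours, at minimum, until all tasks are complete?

After its own release at hour 3, tent raising can start at hour 3 and finishes at hour 5.
Table placement cannot begin until tent raising (finishes hour 5). It runs from hour 5 to 5 + 5 = hour 10.
For floral arrangement: table placement (finishes hour 10); tent raising (finishes hour 5). Taking the maximum gives a start of hour 10, and it finishes at 10 + 1 = hour 11.
Lighting stringing has to wait for floral arrangement (finishes hour 11); tent raising (finishes hour 5). The latest of these is hour 11, so lighting stringing runs hour 11 to 11 + 5 = hour 16.
After lighting stringing (finishes hour 16), sound setup can start at hour 16 and finishes at hour 22.
All tasks are finished once the last one completes. Finish times: Tent raising at 5, Table placement at 10, Floral arrangement at 11, Lighting stringing at 16, Sound setup at 22. The latest is hour 22.

22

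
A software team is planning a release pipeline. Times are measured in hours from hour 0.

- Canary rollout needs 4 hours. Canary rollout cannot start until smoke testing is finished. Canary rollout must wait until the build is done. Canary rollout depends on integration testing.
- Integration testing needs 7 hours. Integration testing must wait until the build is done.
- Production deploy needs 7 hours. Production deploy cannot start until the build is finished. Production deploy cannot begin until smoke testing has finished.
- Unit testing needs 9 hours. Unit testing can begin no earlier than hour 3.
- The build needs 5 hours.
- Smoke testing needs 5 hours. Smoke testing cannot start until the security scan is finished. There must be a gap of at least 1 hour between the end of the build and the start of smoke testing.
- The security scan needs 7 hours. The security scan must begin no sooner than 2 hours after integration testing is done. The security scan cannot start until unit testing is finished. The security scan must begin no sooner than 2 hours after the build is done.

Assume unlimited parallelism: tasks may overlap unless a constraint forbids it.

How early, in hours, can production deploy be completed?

Unit testing waits on its own release at hour 3, so it starts at hour 3 and finishes at 3 + 9 = hour 12.
The build has no prerequisites, so it starts at hour 0 and finishes at hour 5.
Integration testing waits on the build (finishes hour 5), so it starts at hour 5 and finishes at 5 + 7 = hour 12.
The security scan cannot start until integration testing (finishes hour 12, plus 2-hour gap → hour 14); unit testing (finishes hour 12); the build (finishes hour 5, plus 2-hour gap → hour 7). The controlling bound is hour 14, so the security scan finishes at 14 + 7 = hour 21.
For smoke testing: the security scan (finishes hour 21); the build (finishes hour 5, plus 1-hour gap → hour 6). Taking the maximum gives a start of hour 21, and it finishes at 21 + 5 = hour 26.
Production deploy needs all of the build (finishes hour 5); smoke testing (finishes hour 26). That puts its earliest start at hour 26; it finishes at 26 + 7 = hour 33.

33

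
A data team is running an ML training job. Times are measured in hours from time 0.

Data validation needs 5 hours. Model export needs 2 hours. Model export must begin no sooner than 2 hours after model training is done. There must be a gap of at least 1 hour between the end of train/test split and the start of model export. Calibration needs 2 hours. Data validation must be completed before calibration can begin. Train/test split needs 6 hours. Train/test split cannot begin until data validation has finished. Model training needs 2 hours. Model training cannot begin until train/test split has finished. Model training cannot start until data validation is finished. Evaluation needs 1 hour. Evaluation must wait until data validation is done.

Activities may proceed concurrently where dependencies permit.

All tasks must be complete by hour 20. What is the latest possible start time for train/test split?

8

To finish by hour 20, model export (duration 2) must start no later than hour 18.
Model training has to be done before model export (must start by hour 18, minus 2-hour gap → hour 16). That means finishing by hour 16, i.e. starting by 16 − 2 = hour 14.
Train/test split has several dependents: model training (must start by hour 14); model export (must start by hour 18, minus 1-hour gap → hour 17). The earliest of those limits is hour 14, so train/test split must start by 14 − 6 = hour 8.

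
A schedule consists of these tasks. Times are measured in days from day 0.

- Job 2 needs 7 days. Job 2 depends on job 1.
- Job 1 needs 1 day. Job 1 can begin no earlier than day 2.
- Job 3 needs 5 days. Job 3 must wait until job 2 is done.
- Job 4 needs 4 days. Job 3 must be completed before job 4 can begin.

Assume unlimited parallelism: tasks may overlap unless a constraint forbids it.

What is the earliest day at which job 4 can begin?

Job 1 waits on its own release at day 2, so it starts at day 2 and finishes at 2 + 1 = day 3.
Job 2 waits on job 1 (finishes day 3), so it starts at day 3 and finishes at 3 + 7 = day 10.
After job 2 (finishes day 10), job 3 can start at day 10 and finishes at day 15.
Job 4 waits on job 3 (finishes day 15), so the earliest it can start is day 15.

15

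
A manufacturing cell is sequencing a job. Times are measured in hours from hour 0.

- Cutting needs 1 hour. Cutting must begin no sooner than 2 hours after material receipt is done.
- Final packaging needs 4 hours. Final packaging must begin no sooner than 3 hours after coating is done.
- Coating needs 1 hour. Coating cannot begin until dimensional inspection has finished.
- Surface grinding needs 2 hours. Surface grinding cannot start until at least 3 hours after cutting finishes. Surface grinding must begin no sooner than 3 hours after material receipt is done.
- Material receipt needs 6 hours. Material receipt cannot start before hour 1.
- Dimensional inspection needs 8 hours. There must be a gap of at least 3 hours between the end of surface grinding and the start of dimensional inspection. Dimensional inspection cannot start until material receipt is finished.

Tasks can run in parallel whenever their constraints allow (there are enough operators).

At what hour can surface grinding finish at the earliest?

Material receipt waits on its own release at hour 1, so it starts at hour 1 and finishes at 1 + 6 = hour 7.
After material receipt (finishes hour 7, plus 2-hour gap → hour 9), cutting can start at hour 9 and finishes at hour 10.
Surface grinding needs all of cutting (finishes hour 10, plus 3-hour gap → hour 13); material receipt (finishes hour 7, plus 3-hour gap → hour 10). That puts its earliest start at hour 13; it finishes at 13 + 2 = hour 15.

15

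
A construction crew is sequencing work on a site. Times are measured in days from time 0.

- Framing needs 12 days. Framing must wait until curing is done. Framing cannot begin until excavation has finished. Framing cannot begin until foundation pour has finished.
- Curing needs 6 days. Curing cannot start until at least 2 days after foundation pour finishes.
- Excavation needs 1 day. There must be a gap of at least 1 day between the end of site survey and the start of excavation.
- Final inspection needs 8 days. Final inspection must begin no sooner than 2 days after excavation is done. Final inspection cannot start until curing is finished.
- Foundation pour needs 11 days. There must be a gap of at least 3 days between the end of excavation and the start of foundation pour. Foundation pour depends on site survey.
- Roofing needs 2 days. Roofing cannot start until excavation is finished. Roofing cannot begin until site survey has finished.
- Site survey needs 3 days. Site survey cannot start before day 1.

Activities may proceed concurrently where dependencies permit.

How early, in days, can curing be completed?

After its own release at day 1, site survey can start at day 1 and finishes at day 4.
Excavation waits on site survey (finishes day 4, plus 1-day gap → day 5), so it starts at day 5 and finishes at 5 + 1 = day 6.
Foundation pour has to wait for excavation (finishes day 6, plus 3-day gap → day 9); site survey (finishes day 4). The latest of these is day 9, so foundation pour runs day 9 to 9 + 11 = day 20.
Curing cannot begin until foundation pour (finishes day 20, plus 2-day gap → day 22). It runs from day 22 to 22 + 6 = day 28.

28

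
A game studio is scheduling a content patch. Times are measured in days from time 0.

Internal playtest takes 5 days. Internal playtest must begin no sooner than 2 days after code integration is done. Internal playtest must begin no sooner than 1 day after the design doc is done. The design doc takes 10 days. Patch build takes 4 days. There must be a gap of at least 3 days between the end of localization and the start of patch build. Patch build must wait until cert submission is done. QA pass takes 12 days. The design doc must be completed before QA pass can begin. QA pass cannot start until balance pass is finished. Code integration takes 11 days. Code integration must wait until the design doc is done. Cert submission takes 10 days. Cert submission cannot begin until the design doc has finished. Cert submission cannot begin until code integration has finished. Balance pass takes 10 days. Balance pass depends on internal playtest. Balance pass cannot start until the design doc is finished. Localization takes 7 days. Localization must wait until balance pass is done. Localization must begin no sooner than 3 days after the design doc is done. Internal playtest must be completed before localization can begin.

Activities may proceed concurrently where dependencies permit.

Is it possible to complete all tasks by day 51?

The design doc has no prerequisites, so it starts at day 0 and finishes at day 10.
Code integration waits on the design doc (finishes day 10), so it starts at day 10 and finishes at 10 + 11 = day 21.
Cert submission cannot start until the design doc (finishes day 10); code integration (finishes day 21). The controlling bound is day 21, so cert submission finishes at 21 + 10 = day 31.
Internal playtest has to wait for code integration (finishes day 21, plus 2-day gap → day 23); the design doc (finishes day 10, plus 1-day gap → day 11). The latest of these is day 23, so internal playtest runs day 23 to 23 + 5 = day 28.
Balance pass cannot start until internal playtest (finishes day 28); the design doc (finishes day 10). The controlling bound is day 28, so balance pass finishes at 28 + 10 = day 38.
For QA pass: the design doc (finishes day 10); balance pass (finishes day 38). Taking the maximum gives a start of day 38, and it finishes at 38 + 12 = day 50.
For localization: balance pass (finishes day 38); the design doc (finishes day 10, plus 3-day gap → day 13); internal playtest (finishes day 28). Taking the maximum gives a start of day 38, and it finishes at 38 + 7 = day 45.
Patch build has to wait for localization (finishes day 45, plus 3-day gap → day 48); cert submission (finishes day 31). The latest of these is day 48, so patch build runs day 48 to 48 + 4 = day 52.
The earliest everything can be done is day 52, which is after the deadline of 51, so it is not possible.

No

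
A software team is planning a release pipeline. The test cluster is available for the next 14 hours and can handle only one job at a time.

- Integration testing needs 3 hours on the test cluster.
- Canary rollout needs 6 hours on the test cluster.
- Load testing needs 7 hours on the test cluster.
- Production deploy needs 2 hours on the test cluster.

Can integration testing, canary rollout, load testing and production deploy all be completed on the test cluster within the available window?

No

Running back to back, the jobs need 3 + 6 + 7 + 2 = 18 hours on the test cluster.
Since 18 > 14, they cannot all fit.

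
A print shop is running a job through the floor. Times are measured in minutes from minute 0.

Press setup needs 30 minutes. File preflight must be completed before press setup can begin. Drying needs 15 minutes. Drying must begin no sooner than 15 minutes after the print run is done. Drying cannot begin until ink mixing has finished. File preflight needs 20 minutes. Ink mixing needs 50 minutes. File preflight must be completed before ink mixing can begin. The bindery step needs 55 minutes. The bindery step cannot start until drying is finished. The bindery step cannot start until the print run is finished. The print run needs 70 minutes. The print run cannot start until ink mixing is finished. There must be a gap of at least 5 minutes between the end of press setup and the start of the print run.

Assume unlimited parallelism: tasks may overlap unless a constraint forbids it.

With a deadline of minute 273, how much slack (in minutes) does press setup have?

File preflight can start immediately at minute 0; it finishes at minute 20.
Press setup cannot begin until file preflight (finishes minute 20). It runs from minute 20 to 20 + 30 = minute 50.

Working backward from the deadline:
To finish by minute 273, the bindery step (duration 55) must start no later than minute 218.
Since the bindery step (must start by minute 218) depends on it, drying must finish by minute 218. Backing off its 15-minute duration gives a latest start of minute 203.
The print run feeds drying (must start by minute 203, minus 15-minute gap → minute 188); the bindery step (must start by minute 218). Taking the minimum, the print run must finish by minute 188 and start by 188 − 70 = minute 118.
Press setup must finish before the print run (must start by minute 118, minus 5-minute gap → minute 113). With a 30-minute duration, press setup must start by 113 − 30 = minute 83.
So press setup can start as early as minute 20 and as late as minute 83, giving 83 − 20 = 63 minutes of slack.

63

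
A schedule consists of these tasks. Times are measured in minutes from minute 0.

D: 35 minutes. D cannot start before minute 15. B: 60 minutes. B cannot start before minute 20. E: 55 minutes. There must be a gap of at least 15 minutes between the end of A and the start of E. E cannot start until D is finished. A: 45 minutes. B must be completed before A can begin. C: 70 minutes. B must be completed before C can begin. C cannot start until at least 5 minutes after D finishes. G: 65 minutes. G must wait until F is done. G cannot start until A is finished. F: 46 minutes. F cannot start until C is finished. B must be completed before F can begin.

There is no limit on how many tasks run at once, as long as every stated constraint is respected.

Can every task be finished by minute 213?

D waits on its own release at minute 15, so it starts at minute 15 and finishes at 15 + 35 = minute 50.
B waits on its own release at minute 20, so it starts at minute 20 and finishes at 20 + 60 = minute 80.
C needs all of B (finishes minute 80); D (finishes minute 50, plus 5-minute gap → minute 55). That puts its earliest start at minute 80; it finishes at 80 + 70 = minute 150.
F cannot start until C (finishes minute 150); B (finishes minute 80). The controlling bound is minute 150, so F finishes at 150 + 46 = minute 196.
A cannot begin until B (finishes minute 80). It runs from minute 80 to 80 + 45 = minute 125.
G cannot start until F (finishes minute 196); A (finishes minute 125). The controlling bound is minute 196, so G finishes at 196 + 65 = minute 261.
E needs all of A (finishes minute 125, plus 15-minute gap → minute 140); D (finishes minute 50). That puts its earliest start at minute 140; it finishes at 140 + 55 = minute 195.
The earliest everything can be done is minute 261, which is after the deadline of 213, so it is not possible.

No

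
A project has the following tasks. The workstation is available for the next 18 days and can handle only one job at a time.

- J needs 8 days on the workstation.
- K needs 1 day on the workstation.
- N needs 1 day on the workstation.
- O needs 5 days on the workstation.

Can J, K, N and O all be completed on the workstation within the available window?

Yes

Running back to back, the jobs need 8 + 1 + 1 + 5 = 15 days on the workstation.
Since 15 ≤ 18, they fit within the window.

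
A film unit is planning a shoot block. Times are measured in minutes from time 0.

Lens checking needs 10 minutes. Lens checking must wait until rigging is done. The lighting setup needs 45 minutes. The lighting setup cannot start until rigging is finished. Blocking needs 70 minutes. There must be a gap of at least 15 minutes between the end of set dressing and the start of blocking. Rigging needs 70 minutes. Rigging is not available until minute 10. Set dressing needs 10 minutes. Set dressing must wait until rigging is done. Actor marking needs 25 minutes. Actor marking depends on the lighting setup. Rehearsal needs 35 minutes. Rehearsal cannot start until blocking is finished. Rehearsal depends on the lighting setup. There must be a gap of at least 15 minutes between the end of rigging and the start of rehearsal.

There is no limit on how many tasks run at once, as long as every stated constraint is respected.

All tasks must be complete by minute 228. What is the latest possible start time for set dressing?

98

Nothing follows rehearsal; the deadline of minute 228 is its only limit. It must start by 228 − 35 = minute 193.
Since rehearsal (must start by minute 193) depends on it, blocking must finish by minute 193. Backing off its 70-minute duration gives a latest start of minute 123.
Set dressing feeds into blocking (must start by minute 123, minus 15-minute gap → minute 108); so set dressing must finish by minute 108 and therefore start by minute 98.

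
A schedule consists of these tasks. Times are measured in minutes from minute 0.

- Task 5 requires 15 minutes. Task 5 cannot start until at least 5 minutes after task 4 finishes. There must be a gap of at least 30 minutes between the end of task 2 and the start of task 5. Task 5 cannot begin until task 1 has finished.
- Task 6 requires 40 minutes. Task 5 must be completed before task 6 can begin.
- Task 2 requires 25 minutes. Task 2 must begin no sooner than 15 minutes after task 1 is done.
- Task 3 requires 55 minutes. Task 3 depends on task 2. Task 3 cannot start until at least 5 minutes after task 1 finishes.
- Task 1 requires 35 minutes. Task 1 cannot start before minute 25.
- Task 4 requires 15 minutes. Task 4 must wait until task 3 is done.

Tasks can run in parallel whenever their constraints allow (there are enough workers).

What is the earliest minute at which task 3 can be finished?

Task 1 waits on its own release at minute 25, so it starts at minute 25 and finishes at 25 + 35 = minute 60.
After task 1 (finishes minute 60, plus 15-minute gap → minute 75), task 2 can start at minute 75 and finishes at minute 100.
Task 3 needs all of task 2 (finishes minute 100); task 1 (finishes minute 60, plus 5-minute gap → minute 65). That puts its earliest start at minute 100; it finishes at 100 + 55 = minute 155.

155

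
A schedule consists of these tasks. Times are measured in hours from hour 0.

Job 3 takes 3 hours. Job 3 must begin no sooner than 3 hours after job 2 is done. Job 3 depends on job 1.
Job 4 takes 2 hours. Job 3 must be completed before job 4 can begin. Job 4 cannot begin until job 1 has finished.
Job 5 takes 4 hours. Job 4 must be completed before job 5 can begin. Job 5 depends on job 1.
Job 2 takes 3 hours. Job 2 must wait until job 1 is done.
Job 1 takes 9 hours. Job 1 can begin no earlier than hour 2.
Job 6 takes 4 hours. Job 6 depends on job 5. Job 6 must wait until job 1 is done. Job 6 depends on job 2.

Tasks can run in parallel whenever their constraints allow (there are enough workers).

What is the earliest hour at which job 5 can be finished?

26

After its own release at hour 2, job 1 can start at hour 2 and finishes at hour 11.
After job 1 (finishes hour 11), job 2 can start at hour 11 and finishes at hour 14.
For job 3: job 2 (finishes hour 14, plus 3-hour gap → hour 17); job 1 (finishes hour 11). Taking the maximum gives a start of hour 17, and it finishes at 17 + 3 = hour 20.
Job 4 needs all of job 3 (finishes hour 20); job 1 (finishes hour 11). That puts its earliest start at hour 20; it finishes at 20 + 2 = hour 22.
Job 5 needs all of job 4 (finishes hour 22); job 1 (finishes hour 11). That puts its earliest start at hour 22; it finishes at 22 + 4 = hour 26.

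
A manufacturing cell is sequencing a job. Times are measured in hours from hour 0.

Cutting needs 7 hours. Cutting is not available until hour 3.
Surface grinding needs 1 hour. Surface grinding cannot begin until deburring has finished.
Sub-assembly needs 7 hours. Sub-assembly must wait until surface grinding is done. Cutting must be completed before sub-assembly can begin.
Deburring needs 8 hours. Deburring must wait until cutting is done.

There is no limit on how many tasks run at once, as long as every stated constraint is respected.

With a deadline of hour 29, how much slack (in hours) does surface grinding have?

3

After its own release at hour 3, cutting can start at hour 3 and finishes at hour 10.
Deburring cannot begin until cutting (finishes hour 10). It runs from hour 10 to 10 + 8 = hour 18.
After deburring (finishes hour 18), surface grinding can start at hour 18 and finishes at hour 19.

Working backward from the deadline:
Nothing follows sub-assembly; the deadline of hour 29 is its only limit. It must start by 29 − 7 = hour 22.
Surface grinding feeds into sub-assembly (must start by hour 22); so surface grinding must finish by hour 22 and therefore start by hour 21.
So surface grinding can start as early as hour 18 and as late as hour 21, giving 21 − 18 = 3 hours of slack.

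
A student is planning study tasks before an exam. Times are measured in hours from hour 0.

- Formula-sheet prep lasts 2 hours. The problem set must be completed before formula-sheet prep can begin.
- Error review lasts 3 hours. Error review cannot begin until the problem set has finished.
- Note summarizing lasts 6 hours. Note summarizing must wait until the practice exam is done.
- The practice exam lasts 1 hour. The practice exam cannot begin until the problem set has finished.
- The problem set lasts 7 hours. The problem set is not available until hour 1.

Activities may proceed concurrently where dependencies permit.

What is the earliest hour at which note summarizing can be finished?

The problem set cannot begin until its own release at hour 1. It runs from hour 1 to 1 + 7 = hour 8.
The practice exam cannot begin until the problem set (finishes hour 8). It runs from hour 8 to 8 + 1 = hour 9.
Note summarizing waits on the practice exam (finishes hour 9), so it starts at hour 9 and finishes at 9 + 6 = hour 15.

15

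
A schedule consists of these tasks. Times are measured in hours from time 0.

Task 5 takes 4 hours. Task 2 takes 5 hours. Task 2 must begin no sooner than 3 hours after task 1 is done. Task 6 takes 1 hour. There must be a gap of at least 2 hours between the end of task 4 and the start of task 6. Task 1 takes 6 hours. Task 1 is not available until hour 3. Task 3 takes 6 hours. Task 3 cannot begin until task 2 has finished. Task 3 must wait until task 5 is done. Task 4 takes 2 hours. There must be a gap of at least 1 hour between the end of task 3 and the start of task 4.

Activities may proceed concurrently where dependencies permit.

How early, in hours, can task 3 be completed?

Task 5 can start immediately at hour 0; it finishes at hour 4.
Task 1 cannot begin until its own release at hour 3. It runs from hour 3 to 3 + 6 = hour 9.
Task 2 cannot begin until task 1 (finishes hour 9, plus 3-hour gap → hour 12). It runs from hour 12 to 12 + 5 = hour 17.
Task 3 needs all of task 2 (finishes hour 17); task 5 (finishes hour 4). That puts its earliest start at hour 17; it finishes at 17 + 6 = hour 23.

23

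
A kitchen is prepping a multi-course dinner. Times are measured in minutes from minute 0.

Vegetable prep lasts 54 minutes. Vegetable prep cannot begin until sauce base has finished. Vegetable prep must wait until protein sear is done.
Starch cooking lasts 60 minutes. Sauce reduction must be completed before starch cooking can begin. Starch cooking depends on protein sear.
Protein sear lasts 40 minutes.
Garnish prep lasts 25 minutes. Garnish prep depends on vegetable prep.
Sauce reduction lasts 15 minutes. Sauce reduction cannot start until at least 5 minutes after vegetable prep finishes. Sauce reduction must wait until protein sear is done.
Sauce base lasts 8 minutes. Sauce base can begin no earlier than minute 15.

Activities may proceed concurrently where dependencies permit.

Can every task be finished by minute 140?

Protein sear has no prerequisites, so it starts at minute 0 and finishes at minute 40.
Sauce base cannot begin until its own release at minute 15. It runs from minute 15 to 15 + 8 = minute 23.
Vegetable prep cannot start until sauce base (finishes minute 23); protein sear (finishes minute 40). The controlling bound is minute 40, so vegetable prep finishes at 40 + 54 = minute 94.
Garnish prep waits on vegetable prep (finishes minute 94), so it starts at minute 94 and finishes at 94 + 25 = minute 119.
Sauce reduction has to wait for vegetable prep (finishes minute 94, plus 5-minute gap → minute 99); protein sear (finishes minute 40). The latest of these is minute 99, so sauce reduction runs minute 99 to 99 + 15 = minute 114.
Starch cooking has to wait for sauce reduction (finishes minute 114); protein sear (finishes minute 40). The latest of these is minute 114, so starch cooking runs minute 114 to 114 + 60 = minute 174.
The earliest everything can be done is minute 174, which is after the deadline of 140, so it is not possible.

No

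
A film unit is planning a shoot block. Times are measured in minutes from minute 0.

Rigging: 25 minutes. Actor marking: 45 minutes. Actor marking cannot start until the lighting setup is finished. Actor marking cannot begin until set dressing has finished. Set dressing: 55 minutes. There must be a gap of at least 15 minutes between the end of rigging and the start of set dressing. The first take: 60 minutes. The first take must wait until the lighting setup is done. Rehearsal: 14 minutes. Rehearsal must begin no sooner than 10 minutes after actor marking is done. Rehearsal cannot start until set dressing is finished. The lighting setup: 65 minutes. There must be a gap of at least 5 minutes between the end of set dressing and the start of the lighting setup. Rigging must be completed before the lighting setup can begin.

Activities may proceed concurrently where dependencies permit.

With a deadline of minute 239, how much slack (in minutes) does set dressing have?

5

Rigging has no prerequisites, so it starts at minute 0 and finishes at minute 25.
Set dressing cannot begin until rigging (finishes minute 25, plus 15-minute gap → minute 40). It runs from minute 40 to 40 + 55 = minute 95.

Working backward from the deadline:
Rehearsal has no dependents, so it just needs to finish by minute 239. Starting by 239 − 14 = minute 225 achieves that.
Actor marking feeds into rehearsal (must start by minute 225, minus 10-minute gap → minute 215); so actor marking must finish by minute 215 and therefore start by minute 170.
The first take has no dependents, so it just needs to finish by minute 239. Starting by 239 − 60 = minute 179 achieves that.
For the lighting setup: actor marking (must start by minute 170); the first take (must start by minute 179). The most restrictive is minute 170; with a 65-minute duration, the lighting setup must start by minute 105.
Set dressing feeds the lighting setup (must start by minute 105, minus 5-minute gap → minute 100); actor marking (must start by minute 170); rehearsal (must start by minute 225). Taking the minimum, set dressing must finish by minute 100 and start by 100 − 55 = minute 45.
So set dressing can start as early as minute 40 and as late as minute 45, giving 45 − 40 = 5 minutes of slack.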